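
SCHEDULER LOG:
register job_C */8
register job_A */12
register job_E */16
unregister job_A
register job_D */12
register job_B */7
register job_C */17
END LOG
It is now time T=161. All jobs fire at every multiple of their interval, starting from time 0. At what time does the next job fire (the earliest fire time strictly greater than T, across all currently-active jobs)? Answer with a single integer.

Answer: 168

Derivation:
Op 1: register job_C */8 -> active={job_C:*/8}
Op 2: register job_A */12 -> active={job_A:*/12, job_C:*/8}
Op 3: register job_E */16 -> active={job_A:*/12, job_C:*/8, job_E:*/16}
Op 4: unregister job_A -> active={job_C:*/8, job_E:*/16}
Op 5: register job_D */12 -> active={job_C:*/8, job_D:*/12, job_E:*/16}
Op 6: register job_B */7 -> active={job_B:*/7, job_C:*/8, job_D:*/12, job_E:*/16}
Op 7: register job_C */17 -> active={job_B:*/7, job_C:*/17, job_D:*/12, job_E:*/16}
  job_B: interval 7, next fire after T=161 is 168
  job_C: interval 17, next fire after T=161 is 170
  job_D: interval 12, next fire after T=161 is 168
  job_E: interval 16, next fire after T=161 is 176
Earliest fire time = 168 (job job_B)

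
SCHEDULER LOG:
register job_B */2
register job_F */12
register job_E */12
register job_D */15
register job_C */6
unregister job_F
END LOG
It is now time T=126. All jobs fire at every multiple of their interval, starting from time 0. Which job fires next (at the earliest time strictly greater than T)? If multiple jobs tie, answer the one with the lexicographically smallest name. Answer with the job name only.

Op 1: register job_B */2 -> active={job_B:*/2}
Op 2: register job_F */12 -> active={job_B:*/2, job_F:*/12}
Op 3: register job_E */12 -> active={job_B:*/2, job_E:*/12, job_F:*/12}
Op 4: register job_D */15 -> active={job_B:*/2, job_D:*/15, job_E:*/12, job_F:*/12}
Op 5: register job_C */6 -> active={job_B:*/2, job_C:*/6, job_D:*/15, job_E:*/12, job_F:*/12}
Op 6: unregister job_F -> active={job_B:*/2, job_C:*/6, job_D:*/15, job_E:*/12}
  job_B: interval 2, next fire after T=126 is 128
  job_C: interval 6, next fire after T=126 is 132
  job_D: interval 15, next fire after T=126 is 135
  job_E: interval 12, next fire after T=126 is 132
Earliest = 128, winner (lex tiebreak) = job_B

Answer: job_B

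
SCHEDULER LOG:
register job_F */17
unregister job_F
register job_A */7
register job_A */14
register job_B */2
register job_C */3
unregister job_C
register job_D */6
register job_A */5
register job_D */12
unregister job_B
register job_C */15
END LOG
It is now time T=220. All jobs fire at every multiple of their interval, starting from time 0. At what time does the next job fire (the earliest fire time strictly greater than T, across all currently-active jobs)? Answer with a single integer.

Op 1: register job_F */17 -> active={job_F:*/17}
Op 2: unregister job_F -> active={}
Op 3: register job_A */7 -> active={job_A:*/7}
Op 4: register job_A */14 -> active={job_A:*/14}
Op 5: register job_B */2 -> active={job_A:*/14, job_B:*/2}
Op 6: register job_C */3 -> active={job_A:*/14, job_B:*/2, job_C:*/3}
Op 7: unregister job_C -> active={job_A:*/14, job_B:*/2}
Op 8: register job_D */6 -> active={job_A:*/14, job_B:*/2, job_D:*/6}
Op 9: register job_A */5 -> active={job_A:*/5, job_B:*/2, job_D:*/6}
Op 10: register job_D */12 -> active={job_A:*/5, job_B:*/2, job_D:*/12}
Op 11: unregister job_B -> active={job_A:*/5, job_D:*/12}
Op 12: register job_C */15 -> active={job_A:*/5, job_C:*/15, job_D:*/12}
  job_A: interval 5, next fire after T=220 is 225
  job_C: interval 15, next fire after T=220 is 225
  job_D: interval 12, next fire after T=220 is 228
Earliest fire time = 225 (job job_A)

Answer: 225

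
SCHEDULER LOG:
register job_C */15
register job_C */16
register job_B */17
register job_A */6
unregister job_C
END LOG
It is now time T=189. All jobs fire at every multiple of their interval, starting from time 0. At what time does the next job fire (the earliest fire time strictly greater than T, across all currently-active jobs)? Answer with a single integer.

Answer: 192

Derivation:
Op 1: register job_C */15 -> active={job_C:*/15}
Op 2: register job_C */16 -> active={job_C:*/16}
Op 3: register job_B */17 -> active={job_B:*/17, job_C:*/16}
Op 4: register job_A */6 -> active={job_A:*/6, job_B:*/17, job_C:*/16}
Op 5: unregister job_C -> active={job_A:*/6, job_B:*/17}
  job_A: interval 6, next fire after T=189 is 192
  job_B: interval 17, next fire after T=189 is 204
Earliest fire time = 192 (job job_A)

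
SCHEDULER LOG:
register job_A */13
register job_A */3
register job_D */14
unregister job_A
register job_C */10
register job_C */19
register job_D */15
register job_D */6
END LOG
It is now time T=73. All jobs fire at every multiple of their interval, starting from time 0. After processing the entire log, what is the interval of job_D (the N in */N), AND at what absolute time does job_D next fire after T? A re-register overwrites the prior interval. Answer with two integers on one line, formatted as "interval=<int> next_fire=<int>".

Answer: interval=6 next_fire=78

Derivation:
Op 1: register job_A */13 -> active={job_A:*/13}
Op 2: register job_A */3 -> active={job_A:*/3}
Op 3: register job_D */14 -> active={job_A:*/3, job_D:*/14}
Op 4: unregister job_A -> active={job_D:*/14}
Op 5: register job_C */10 -> active={job_C:*/10, job_D:*/14}
Op 6: register job_C */19 -> active={job_C:*/19, job_D:*/14}
Op 7: register job_D */15 -> active={job_C:*/19, job_D:*/15}
Op 8: register job_D */6 -> active={job_C:*/19, job_D:*/6}
Final interval of job_D = 6
Next fire of job_D after T=73: (73//6+1)*6 = 78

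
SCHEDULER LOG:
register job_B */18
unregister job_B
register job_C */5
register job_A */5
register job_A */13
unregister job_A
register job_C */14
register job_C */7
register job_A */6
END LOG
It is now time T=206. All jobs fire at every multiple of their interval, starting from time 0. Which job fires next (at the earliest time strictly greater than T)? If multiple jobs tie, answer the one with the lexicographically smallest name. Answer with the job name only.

Op 1: register job_B */18 -> active={job_B:*/18}
Op 2: unregister job_B -> active={}
Op 3: register job_C */5 -> active={job_C:*/5}
Op 4: register job_A */5 -> active={job_A:*/5, job_C:*/5}
Op 5: register job_A */13 -> active={job_A:*/13, job_C:*/5}
Op 6: unregister job_A -> active={job_C:*/5}
Op 7: register job_C */14 -> active={job_C:*/14}
Op 8: register job_C */7 -> active={job_C:*/7}
Op 9: register job_A */6 -> active={job_A:*/6, job_C:*/7}
  job_A: interval 6, next fire after T=206 is 210
  job_C: interval 7, next fire after T=206 is 210
Earliest = 210, winner (lex tiebreak) = job_A

Answer: job_A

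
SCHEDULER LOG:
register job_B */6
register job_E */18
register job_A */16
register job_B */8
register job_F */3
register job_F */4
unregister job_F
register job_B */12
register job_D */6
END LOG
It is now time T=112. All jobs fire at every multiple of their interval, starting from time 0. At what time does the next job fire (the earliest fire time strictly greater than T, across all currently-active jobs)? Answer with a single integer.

Op 1: register job_B */6 -> active={job_B:*/6}
Op 2: register job_E */18 -> active={job_B:*/6, job_E:*/18}
Op 3: register job_A */16 -> active={job_A:*/16, job_B:*/6, job_E:*/18}
Op 4: register job_B */8 -> active={job_A:*/16, job_B:*/8, job_E:*/18}
Op 5: register job_F */3 -> active={job_A:*/16, job_B:*/8, job_E:*/18, job_F:*/3}
Op 6: register job_F */4 -> active={job_A:*/16, job_B:*/8, job_E:*/18, job_F:*/4}
Op 7: unregister job_F -> active={job_A:*/16, job_B:*/8, job_E:*/18}
Op 8: register job_B */12 -> active={job_A:*/16, job_B:*/12, job_E:*/18}
Op 9: register job_D */6 -> active={job_A:*/16, job_B:*/12, job_D:*/6, job_E:*/18}
  job_A: interval 16, next fire after T=112 is 128
  job_B: interval 12, next fire after T=112 is 120
  job_D: interval 6, next fire after T=112 is 114
  job_E: interval 18, next fire after T=112 is 126
Earliest fire time = 114 (job job_D)

Answer: 114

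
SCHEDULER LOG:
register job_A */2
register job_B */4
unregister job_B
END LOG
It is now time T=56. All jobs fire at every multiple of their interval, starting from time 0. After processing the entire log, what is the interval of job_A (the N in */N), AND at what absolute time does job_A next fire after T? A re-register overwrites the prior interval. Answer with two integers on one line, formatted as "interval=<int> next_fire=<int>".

Op 1: register job_A */2 -> active={job_A:*/2}
Op 2: register job_B */4 -> active={job_A:*/2, job_B:*/4}
Op 3: unregister job_B -> active={job_A:*/2}
Final interval of job_A = 2
Next fire of job_A after T=56: (56//2+1)*2 = 58

Answer: interval=2 next_fire=58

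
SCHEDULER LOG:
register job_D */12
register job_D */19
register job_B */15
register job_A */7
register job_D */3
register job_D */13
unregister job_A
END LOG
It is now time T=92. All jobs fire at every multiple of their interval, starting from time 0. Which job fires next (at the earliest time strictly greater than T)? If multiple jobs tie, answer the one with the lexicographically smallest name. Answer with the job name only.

Op 1: register job_D */12 -> active={job_D:*/12}
Op 2: register job_D */19 -> active={job_D:*/19}
Op 3: register job_B */15 -> active={job_B:*/15, job_D:*/19}
Op 4: register job_A */7 -> active={job_A:*/7, job_B:*/15, job_D:*/19}
Op 5: register job_D */3 -> active={job_A:*/7, job_B:*/15, job_D:*/3}
Op 6: register job_D */13 -> active={job_A:*/7, job_B:*/15, job_D:*/13}
Op 7: unregister job_A -> active={job_B:*/15, job_D:*/13}
  job_B: interval 15, next fire after T=92 is 105
  job_D: interval 13, next fire after T=92 is 104
Earliest = 104, winner (lex tiebreak) = job_D

Answer: job_D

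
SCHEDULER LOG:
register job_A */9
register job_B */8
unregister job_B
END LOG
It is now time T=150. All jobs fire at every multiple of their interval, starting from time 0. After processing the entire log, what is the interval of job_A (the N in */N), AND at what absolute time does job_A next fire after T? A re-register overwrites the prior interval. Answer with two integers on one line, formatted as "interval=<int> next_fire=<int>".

Op 1: register job_A */9 -> active={job_A:*/9}
Op 2: register job_B */8 -> active={job_A:*/9, job_B:*/8}
Op 3: unregister job_B -> active={job_A:*/9}
Final interval of job_A = 9
Next fire of job_A after T=150: (150//9+1)*9 = 153

Answer: interval=9 next_fire=153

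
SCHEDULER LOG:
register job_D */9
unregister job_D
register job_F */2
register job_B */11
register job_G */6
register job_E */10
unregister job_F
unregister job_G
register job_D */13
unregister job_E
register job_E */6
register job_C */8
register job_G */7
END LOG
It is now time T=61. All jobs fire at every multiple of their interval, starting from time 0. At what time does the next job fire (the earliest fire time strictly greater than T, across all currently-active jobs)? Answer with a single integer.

Answer: 63

Derivation:
Op 1: register job_D */9 -> active={job_D:*/9}
Op 2: unregister job_D -> active={}
Op 3: register job_F */2 -> active={job_F:*/2}
Op 4: register job_B */11 -> active={job_B:*/11, job_F:*/2}
Op 5: register job_G */6 -> active={job_B:*/11, job_F:*/2, job_G:*/6}
Op 6: register job_E */10 -> active={job_B:*/11, job_E:*/10, job_F:*/2, job_G:*/6}
Op 7: unregister job_F -> active={job_B:*/11, job_E:*/10, job_G:*/6}
Op 8: unregister job_G -> active={job_B:*/11, job_E:*/10}
Op 9: register job_D */13 -> active={job_B:*/11, job_D:*/13, job_E:*/10}
Op 10: unregister job_E -> active={job_B:*/11, job_D:*/13}
Op 11: register job_E */6 -> active={job_B:*/11, job_D:*/13, job_E:*/6}
Op 12: register job_C */8 -> active={job_B:*/11, job_C:*/8, job_D:*/13, job_E:*/6}
Op 13: register job_G */7 -> active={job_B:*/11, job_C:*/8, job_D:*/13, job_E:*/6, job_G:*/7}
  job_B: interval 11, next fire after T=61 is 66
  job_C: interval 8, next fire after T=61 is 64
  job_D: interval 13, next fire after T=61 is 65
  job_E: interval 6, next fire after T=61 is 66
  job_G: interval 7, next fire after T=61 is 63
Earliest fire time = 63 (job job_G)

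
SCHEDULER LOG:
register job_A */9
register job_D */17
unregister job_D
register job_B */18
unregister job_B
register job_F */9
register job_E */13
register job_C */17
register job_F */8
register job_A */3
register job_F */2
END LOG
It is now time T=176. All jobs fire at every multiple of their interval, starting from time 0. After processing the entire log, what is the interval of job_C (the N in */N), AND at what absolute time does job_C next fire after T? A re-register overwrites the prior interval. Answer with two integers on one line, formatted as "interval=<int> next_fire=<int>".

Op 1: register job_A */9 -> active={job_A:*/9}
Op 2: register job_D */17 -> active={job_A:*/9, job_D:*/17}
Op 3: unregister job_D -> active={job_A:*/9}
Op 4: register job_B */18 -> active={job_A:*/9, job_B:*/18}
Op 5: unregister job_B -> active={job_A:*/9}
Op 6: register job_F */9 -> active={job_A:*/9, job_F:*/9}
Op 7: register job_E */13 -> active={job_A:*/9, job_E:*/13, job_F:*/9}
Op 8: register job_C */17 -> active={job_A:*/9, job_C:*/17, job_E:*/13, job_F:*/9}
Op 9: register job_F */8 -> active={job_A:*/9, job_C:*/17, job_E:*/13, job_F:*/8}
Op 10: register job_A */3 -> active={job_A:*/3, job_C:*/17, job_E:*/13, job_F:*/8}
Op 11: register job_F */2 -> active={job_A:*/3, job_C:*/17, job_E:*/13, job_F:*/2}
Final interval of job_C = 17
Next fire of job_C after T=176: (176//17+1)*17 = 187

Answer: interval=17 next_fire=187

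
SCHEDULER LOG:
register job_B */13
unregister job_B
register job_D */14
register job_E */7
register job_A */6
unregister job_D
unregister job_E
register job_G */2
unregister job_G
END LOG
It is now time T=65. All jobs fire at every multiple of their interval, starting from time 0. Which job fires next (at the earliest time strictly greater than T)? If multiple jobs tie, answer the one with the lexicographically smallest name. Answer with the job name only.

Answer: job_A

Derivation:
Op 1: register job_B */13 -> active={job_B:*/13}
Op 2: unregister job_B -> active={}
Op 3: register job_D */14 -> active={job_D:*/14}
Op 4: register job_E */7 -> active={job_D:*/14, job_E:*/7}
Op 5: register job_A */6 -> active={job_A:*/6, job_D:*/14, job_E:*/7}
Op 6: unregister job_D -> active={job_A:*/6, job_E:*/7}
Op 7: unregister job_E -> active={job_A:*/6}
Op 8: register job_G */2 -> active={job_A:*/6, job_G:*/2}
Op 9: unregister job_G -> active={job_A:*/6}
  job_A: interval 6, next fire after T=65 is 66
Earliest = 66, winner (lex tiebreak) = job_A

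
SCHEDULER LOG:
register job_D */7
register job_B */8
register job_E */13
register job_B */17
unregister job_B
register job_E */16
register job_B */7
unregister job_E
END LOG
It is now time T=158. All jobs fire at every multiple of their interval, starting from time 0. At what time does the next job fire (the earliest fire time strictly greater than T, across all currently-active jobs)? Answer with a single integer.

Answer: 161

Derivation:
Op 1: register job_D */7 -> active={job_D:*/7}
Op 2: register job_B */8 -> active={job_B:*/8, job_D:*/7}
Op 3: register job_E */13 -> active={job_B:*/8, job_D:*/7, job_E:*/13}
Op 4: register job_B */17 -> active={job_B:*/17, job_D:*/7, job_E:*/13}
Op 5: unregister job_B -> active={job_D:*/7, job_E:*/13}
Op 6: register job_E */16 -> active={job_D:*/7, job_E:*/16}
Op 7: register job_B */7 -> active={job_B:*/7, job_D:*/7, job_E:*/16}
Op 8: unregister job_E -> active={job_B:*/7, job_D:*/7}
  job_B: interval 7, next fire after T=158 is 161
  job_D: interval 7, next fire after T=158 is 161
Earliest fire time = 161 (job job_B)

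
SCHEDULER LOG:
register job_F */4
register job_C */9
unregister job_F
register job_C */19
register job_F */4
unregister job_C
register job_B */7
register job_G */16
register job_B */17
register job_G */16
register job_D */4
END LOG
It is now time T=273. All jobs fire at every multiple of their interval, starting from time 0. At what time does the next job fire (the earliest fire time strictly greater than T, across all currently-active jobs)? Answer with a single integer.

Op 1: register job_F */4 -> active={job_F:*/4}
Op 2: register job_C */9 -> active={job_C:*/9, job_F:*/4}
Op 3: unregister job_F -> active={job_C:*/9}
Op 4: register job_C */19 -> active={job_C:*/19}
Op 5: register job_F */4 -> active={job_C:*/19, job_F:*/4}
Op 6: unregister job_C -> active={job_F:*/4}
Op 7: register job_B */7 -> active={job_B:*/7, job_F:*/4}
Op 8: register job_G */16 -> active={job_B:*/7, job_F:*/4, job_G:*/16}
Op 9: register job_B */17 -> active={job_B:*/17, job_F:*/4, job_G:*/16}
Op 10: register job_G */16 -> active={job_B:*/17, job_F:*/4, job_G:*/16}
Op 11: register job_D */4 -> active={job_B:*/17, job_D:*/4, job_F:*/4, job_G:*/16}
  job_B: interval 17, next fire after T=273 is 289
  job_D: interval 4, next fire after T=273 is 276
  job_F: interval 4, next fire after T=273 is 276
  job_G: interval 16, next fire after T=273 is 288
Earliest fire time = 276 (job job_D)

Answer: 276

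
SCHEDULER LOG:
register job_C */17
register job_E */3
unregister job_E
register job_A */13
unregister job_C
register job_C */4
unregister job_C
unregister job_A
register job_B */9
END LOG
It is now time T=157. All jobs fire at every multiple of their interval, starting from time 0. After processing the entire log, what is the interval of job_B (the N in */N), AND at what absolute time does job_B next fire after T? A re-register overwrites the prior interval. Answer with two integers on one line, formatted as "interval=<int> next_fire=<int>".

Answer: interval=9 next_fire=162

Derivation:
Op 1: register job_C */17 -> active={job_C:*/17}
Op 2: register job_E */3 -> active={job_C:*/17, job_E:*/3}
Op 3: unregister job_E -> active={job_C:*/17}
Op 4: register job_A */13 -> active={job_A:*/13, job_C:*/17}
Op 5: unregister job_C -> active={job_A:*/13}
Op 6: register job_C */4 -> active={job_A:*/13, job_C:*/4}
Op 7: unregister job_C -> active={job_A:*/13}
Op 8: unregister job_A -> active={}
Op 9: register job_B */9 -> active={job_B:*/9}
Final interval of job_B = 9
Next fire of job_B after T=157: (157//9+1)*9 = 162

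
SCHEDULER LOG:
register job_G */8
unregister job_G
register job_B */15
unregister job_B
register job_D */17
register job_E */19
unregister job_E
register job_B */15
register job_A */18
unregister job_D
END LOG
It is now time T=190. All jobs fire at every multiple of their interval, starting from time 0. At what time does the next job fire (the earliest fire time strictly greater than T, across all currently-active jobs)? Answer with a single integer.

Op 1: register job_G */8 -> active={job_G:*/8}
Op 2: unregister job_G -> active={}
Op 3: register job_B */15 -> active={job_B:*/15}
Op 4: unregister job_B -> active={}
Op 5: register job_D */17 -> active={job_D:*/17}
Op 6: register job_E */19 -> active={job_D:*/17, job_E:*/19}
Op 7: unregister job_E -> active={job_D:*/17}
Op 8: register job_B */15 -> active={job_B:*/15, job_D:*/17}
Op 9: register job_A */18 -> active={job_A:*/18, job_B:*/15, job_D:*/17}
Op 10: unregister job_D -> active={job_A:*/18, job_B:*/15}
  job_A: interval 18, next fire after T=190 is 198
  job_B: interval 15, next fire after T=190 is 195
Earliest fire time = 195 (job job_B)

Answer: 195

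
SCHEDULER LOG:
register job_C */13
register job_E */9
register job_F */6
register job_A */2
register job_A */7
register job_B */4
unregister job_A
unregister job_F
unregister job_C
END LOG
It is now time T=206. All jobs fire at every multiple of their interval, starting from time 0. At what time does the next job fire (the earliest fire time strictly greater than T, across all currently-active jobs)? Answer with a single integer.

Answer: 207

Derivation:
Op 1: register job_C */13 -> active={job_C:*/13}
Op 2: register job_E */9 -> active={job_C:*/13, job_E:*/9}
Op 3: register job_F */6 -> active={job_C:*/13, job_E:*/9, job_F:*/6}
Op 4: register job_A */2 -> active={job_A:*/2, job_C:*/13, job_E:*/9, job_F:*/6}
Op 5: register job_A */7 -> active={job_A:*/7, job_C:*/13, job_E:*/9, job_F:*/6}
Op 6: register job_B */4 -> active={job_A:*/7, job_B:*/4, job_C:*/13, job_E:*/9, job_F:*/6}
Op 7: unregister job_A -> active={job_B:*/4, job_C:*/13, job_E:*/9, job_F:*/6}
Op 8: unregister job_F -> active={job_B:*/4, job_C:*/13, job_E:*/9}
Op 9: unregister job_C -> active={job_B:*/4, job_E:*/9}
  job_B: interval 4, next fire after T=206 is 208
  job_E: interval 9, next fire after T=206 is 207
Earliest fire time = 207 (job job_E)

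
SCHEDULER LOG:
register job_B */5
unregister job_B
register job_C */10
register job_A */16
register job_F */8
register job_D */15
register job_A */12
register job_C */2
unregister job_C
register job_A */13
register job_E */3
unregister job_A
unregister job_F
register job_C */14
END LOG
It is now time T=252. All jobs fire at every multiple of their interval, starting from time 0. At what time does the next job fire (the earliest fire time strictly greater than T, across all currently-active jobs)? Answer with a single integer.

Answer: 255

Derivation:
Op 1: register job_B */5 -> active={job_B:*/5}
Op 2: unregister job_B -> active={}
Op 3: register job_C */10 -> active={job_C:*/10}
Op 4: register job_A */16 -> active={job_A:*/16, job_C:*/10}
Op 5: register job_F */8 -> active={job_A:*/16, job_C:*/10, job_F:*/8}
Op 6: register job_D */15 -> active={job_A:*/16, job_C:*/10, job_D:*/15, job_F:*/8}
Op 7: register job_A */12 -> active={job_A:*/12, job_C:*/10, job_D:*/15, job_F:*/8}
Op 8: register job_C */2 -> active={job_A:*/12, job_C:*/2, job_D:*/15, job_F:*/8}
Op 9: unregister job_C -> active={job_A:*/12, job_D:*/15, job_F:*/8}
Op 10: register job_A */13 -> active={job_A:*/13, job_D:*/15, job_F:*/8}
Op 11: register job_E */3 -> active={job_A:*/13, job_D:*/15, job_E:*/3, job_F:*/8}
Op 12: unregister job_A -> active={job_D:*/15, job_E:*/3, job_F:*/8}
Op 13: unregister job_F -> active={job_D:*/15, job_E:*/3}
Op 14: register job_C */14 -> active={job_C:*/14, job_D:*/15, job_E:*/3}
  job_C: interval 14, next fire after T=252 is 266
  job_D: interval 15, next fire after T=252 is 255
  job_E: interval 3, next fire after T=252 is 255
Earliest fire time = 255 (job job_D)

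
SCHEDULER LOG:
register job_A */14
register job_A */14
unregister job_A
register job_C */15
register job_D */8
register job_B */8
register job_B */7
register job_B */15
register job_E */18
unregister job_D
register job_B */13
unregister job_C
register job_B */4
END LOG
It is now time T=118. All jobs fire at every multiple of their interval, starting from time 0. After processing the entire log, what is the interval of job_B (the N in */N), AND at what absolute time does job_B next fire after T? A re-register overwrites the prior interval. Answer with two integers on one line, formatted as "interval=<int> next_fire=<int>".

Answer: interval=4 next_fire=120

Derivation:
Op 1: register job_A */14 -> active={job_A:*/14}
Op 2: register job_A */14 -> active={job_A:*/14}
Op 3: unregister job_A -> active={}
Op 4: register job_C */15 -> active={job_C:*/15}
Op 5: register job_D */8 -> active={job_C:*/15, job_D:*/8}
Op 6: register job_B */8 -> active={job_B:*/8, job_C:*/15, job_D:*/8}
Op 7: register job_B */7 -> active={job_B:*/7, job_C:*/15, job_D:*/8}
Op 8: register job_B */15 -> active={job_B:*/15, job_C:*/15, job_D:*/8}
Op 9: register job_E */18 -> active={job_B:*/15, job_C:*/15, job_D:*/8, job_E:*/18}
Op 10: unregister job_D -> active={job_B:*/15, job_C:*/15, job_E:*/18}
Op 11: register job_B */13 -> active={job_B:*/13, job_C:*/15, job_E:*/18}
Op 12: unregister job_C -> active={job_B:*/13, job_E:*/18}
Op 13: register job_B */4 -> active={job_B:*/4, job_E:*/18}
Final interval of job_B = 4
Next fire of job_B after T=118: (118//4+1)*4 = 120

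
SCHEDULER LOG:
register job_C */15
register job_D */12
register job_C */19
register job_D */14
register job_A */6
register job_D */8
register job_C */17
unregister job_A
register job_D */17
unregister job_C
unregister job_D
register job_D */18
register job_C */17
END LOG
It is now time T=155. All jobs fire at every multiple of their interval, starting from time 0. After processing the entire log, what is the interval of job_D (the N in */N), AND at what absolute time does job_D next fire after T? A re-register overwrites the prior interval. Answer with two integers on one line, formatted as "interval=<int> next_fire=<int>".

Answer: interval=18 next_fire=162

Derivation:
Op 1: register job_C */15 -> active={job_C:*/15}
Op 2: register job_D */12 -> active={job_C:*/15, job_D:*/12}
Op 3: register job_C */19 -> active={job_C:*/19, job_D:*/12}
Op 4: register job_D */14 -> active={job_C:*/19, job_D:*/14}
Op 5: register job_A */6 -> active={job_A:*/6, job_C:*/19, job_D:*/14}
Op 6: register job_D */8 -> active={job_A:*/6, job_C:*/19, job_D:*/8}
Op 7: register job_C */17 -> active={job_A:*/6, job_C:*/17, job_D:*/8}
Op 8: unregister job_A -> active={job_C:*/17, job_D:*/8}
Op 9: register job_D */17 -> active={job_C:*/17, job_D:*/17}
Op 10: unregister job_C -> active={job_D:*/17}
Op 11: unregister job_D -> active={}
Op 12: register job_D */18 -> active={job_D:*/18}
Op 13: register job_C */17 -> active={job_C:*/17, job_D:*/18}
Final interval of job_D = 18
Next fire of job_D after T=155: (155//18+1)*18 = 162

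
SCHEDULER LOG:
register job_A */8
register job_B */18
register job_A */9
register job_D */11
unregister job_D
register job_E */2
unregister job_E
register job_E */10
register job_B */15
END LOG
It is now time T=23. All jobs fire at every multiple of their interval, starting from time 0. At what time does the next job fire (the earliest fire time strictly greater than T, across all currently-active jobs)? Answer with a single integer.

Answer: 27

Derivation:
Op 1: register job_A */8 -> active={job_A:*/8}
Op 2: register job_B */18 -> active={job_A:*/8, job_B:*/18}
Op 3: register job_A */9 -> active={job_A:*/9, job_B:*/18}
Op 4: register job_D */11 -> active={job_A:*/9, job_B:*/18, job_D:*/11}
Op 5: unregister job_D -> active={job_A:*/9, job_B:*/18}
Op 6: register job_E */2 -> active={job_A:*/9, job_B:*/18, job_E:*/2}
Op 7: unregister job_E -> active={job_A:*/9, job_B:*/18}
Op 8: register job_E */10 -> active={job_A:*/9, job_B:*/18, job_E:*/10}
Op 9: register job_B */15 -> active={job_A:*/9, job_B:*/15, job_E:*/10}
  job_A: interval 9, next fire after T=23 is 27
  job_B: interval 15, next fire after T=23 is 30
  job_E: interval 10, next fire after T=23 is 30
Earliest fire time = 27 (job job_A)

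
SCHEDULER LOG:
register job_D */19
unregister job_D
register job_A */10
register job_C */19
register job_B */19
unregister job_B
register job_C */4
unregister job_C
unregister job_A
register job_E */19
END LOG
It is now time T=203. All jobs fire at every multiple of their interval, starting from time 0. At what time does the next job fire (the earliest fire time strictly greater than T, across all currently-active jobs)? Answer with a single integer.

Answer: 209

Derivation:
Op 1: register job_D */19 -> active={job_D:*/19}
Op 2: unregister job_D -> active={}
Op 3: register job_A */10 -> active={job_A:*/10}
Op 4: register job_C */19 -> active={job_A:*/10, job_C:*/19}
Op 5: register job_B */19 -> active={job_A:*/10, job_B:*/19, job_C:*/19}
Op 6: unregister job_B -> active={job_A:*/10, job_C:*/19}
Op 7: register job_C */4 -> active={job_A:*/10, job_C:*/4}
Op 8: unregister job_C -> active={job_A:*/10}
Op 9: unregister job_A -> active={}
Op 10: register job_E */19 -> active={job_E:*/19}
  job_E: interval 19, next fire after T=203 is 209
Earliest fire time = 209 (job job_E)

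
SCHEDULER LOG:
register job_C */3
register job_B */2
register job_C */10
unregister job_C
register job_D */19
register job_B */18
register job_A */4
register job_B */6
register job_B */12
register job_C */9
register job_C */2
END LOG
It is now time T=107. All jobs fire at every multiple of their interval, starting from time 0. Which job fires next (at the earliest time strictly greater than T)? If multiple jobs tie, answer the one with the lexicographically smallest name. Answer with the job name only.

Op 1: register job_C */3 -> active={job_C:*/3}
Op 2: register job_B */2 -> active={job_B:*/2, job_C:*/3}
Op 3: register job_C */10 -> active={job_B:*/2, job_C:*/10}
Op 4: unregister job_C -> active={job_B:*/2}
Op 5: register job_D */19 -> active={job_B:*/2, job_D:*/19}
Op 6: register job_B */18 -> active={job_B:*/18, job_D:*/19}
Op 7: register job_A */4 -> active={job_A:*/4, job_B:*/18, job_D:*/19}
Op 8: register job_B */6 -> active={job_A:*/4, job_B:*/6, job_D:*/19}
Op 9: register job_B */12 -> active={job_A:*/4, job_B:*/12, job_D:*/19}
Op 10: register job_C */9 -> active={job_A:*/4, job_B:*/12, job_C:*/9, job_D:*/19}
Op 11: register job_C */2 -> active={job_A:*/4, job_B:*/12, job_C:*/2, job_D:*/19}
  job_A: interval 4, next fire after T=107 is 108
  job_B: interval 12, next fire after T=107 is 108
  job_C: interval 2, next fire after T=107 is 108
  job_D: interval 19, next fire after T=107 is 114
Earliest = 108, winner (lex tiebreak) = job_A

Answer: job_A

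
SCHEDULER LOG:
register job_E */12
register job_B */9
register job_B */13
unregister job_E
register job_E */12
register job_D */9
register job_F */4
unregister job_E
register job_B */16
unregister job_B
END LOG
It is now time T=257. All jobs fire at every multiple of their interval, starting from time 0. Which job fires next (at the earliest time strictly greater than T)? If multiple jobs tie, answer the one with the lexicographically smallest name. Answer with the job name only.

Op 1: register job_E */12 -> active={job_E:*/12}
Op 2: register job_B */9 -> active={job_B:*/9, job_E:*/12}
Op 3: register job_B */13 -> active={job_B:*/13, job_E:*/12}
Op 4: unregister job_E -> active={job_B:*/13}
Op 5: register job_E */12 -> active={job_B:*/13, job_E:*/12}
Op 6: register job_D */9 -> active={job_B:*/13, job_D:*/9, job_E:*/12}
Op 7: register job_F */4 -> active={job_B:*/13, job_D:*/9, job_E:*/12, job_F:*/4}
Op 8: unregister job_E -> active={job_B:*/13, job_D:*/9, job_F:*/4}
Op 9: register job_B */16 -> active={job_B:*/16, job_D:*/9, job_F:*/4}
Op 10: unregister job_B -> active={job_D:*/9, job_F:*/4}
  job_D: interval 9, next fire after T=257 is 261
  job_F: interval 4, next fire after T=257 is 260
Earliest = 260, winner (lex tiebreak) = job_F

Answer: job_F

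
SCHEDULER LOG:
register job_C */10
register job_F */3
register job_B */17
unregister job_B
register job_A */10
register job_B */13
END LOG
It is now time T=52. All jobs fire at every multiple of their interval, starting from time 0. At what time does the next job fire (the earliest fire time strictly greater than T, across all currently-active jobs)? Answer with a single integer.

Op 1: register job_C */10 -> active={job_C:*/10}
Op 2: register job_F */3 -> active={job_C:*/10, job_F:*/3}
Op 3: register job_B */17 -> active={job_B:*/17, job_C:*/10, job_F:*/3}
Op 4: unregister job_B -> active={job_C:*/10, job_F:*/3}
Op 5: register job_A */10 -> active={job_A:*/10, job_C:*/10, job_F:*/3}
Op 6: register job_B */13 -> active={job_A:*/10, job_B:*/13, job_C:*/10, job_F:*/3}
  job_A: interval 10, next fire after T=52 is 60
  job_B: interval 13, next fire after T=52 is 65
  job_C: interval 10, next fire after T=52 is 60
  job_F: interval 3, next fire after T=52 is 54
Earliest fire time = 54 (job job_F)

Answer: 54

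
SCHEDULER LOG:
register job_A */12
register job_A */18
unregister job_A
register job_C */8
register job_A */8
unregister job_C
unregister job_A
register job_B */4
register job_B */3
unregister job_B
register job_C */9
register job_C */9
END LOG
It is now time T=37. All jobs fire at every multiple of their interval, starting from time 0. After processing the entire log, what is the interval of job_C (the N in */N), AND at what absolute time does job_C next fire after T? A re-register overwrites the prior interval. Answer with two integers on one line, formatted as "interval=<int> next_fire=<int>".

Op 1: register job_A */12 -> active={job_A:*/12}
Op 2: register job_A */18 -> active={job_A:*/18}
Op 3: unregister job_A -> active={}
Op 4: register job_C */8 -> active={job_C:*/8}
Op 5: register job_A */8 -> active={job_A:*/8, job_C:*/8}
Op 6: unregister job_C -> active={job_A:*/8}
Op 7: unregister job_A -> active={}
Op 8: register job_B */4 -> active={job_B:*/4}
Op 9: register job_B */3 -> active={job_B:*/3}
Op 10: unregister job_B -> active={}
Op 11: register job_C */9 -> active={job_C:*/9}
Op 12: register job_C */9 -> active={job_C:*/9}
Final interval of job_C = 9
Next fire of job_C after T=37: (37//9+1)*9 = 45

Answer: interval=9 next_fire=45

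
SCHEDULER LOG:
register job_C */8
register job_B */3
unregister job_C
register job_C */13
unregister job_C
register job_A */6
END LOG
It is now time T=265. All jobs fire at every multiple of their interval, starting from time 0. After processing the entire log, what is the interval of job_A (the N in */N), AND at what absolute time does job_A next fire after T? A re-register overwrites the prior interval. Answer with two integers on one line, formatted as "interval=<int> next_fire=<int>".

Op 1: register job_C */8 -> active={job_C:*/8}
Op 2: register job_B */3 -> active={job_B:*/3, job_C:*/8}
Op 3: unregister job_C -> active={job_B:*/3}
Op 4: register job_C */13 -> active={job_B:*/3, job_C:*/13}
Op 5: unregister job_C -> active={job_B:*/3}
Op 6: register job_A */6 -> active={job_A:*/6, job_B:*/3}
Final interval of job_A = 6
Next fire of job_A after T=265: (265//6+1)*6 = 270

Answer: interval=6 next_fire=270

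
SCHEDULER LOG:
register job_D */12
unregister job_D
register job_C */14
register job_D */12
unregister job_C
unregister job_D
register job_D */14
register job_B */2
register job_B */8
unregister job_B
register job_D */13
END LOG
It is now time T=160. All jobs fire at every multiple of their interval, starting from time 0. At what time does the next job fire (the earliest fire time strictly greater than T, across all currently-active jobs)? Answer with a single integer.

Op 1: register job_D */12 -> active={job_D:*/12}
Op 2: unregister job_D -> active={}
Op 3: register job_C */14 -> active={job_C:*/14}
Op 4: register job_D */12 -> active={job_C:*/14, job_D:*/12}
Op 5: unregister job_C -> active={job_D:*/12}
Op 6: unregister job_D -> active={}
Op 7: register job_D */14 -> active={job_D:*/14}
Op 8: register job_B */2 -> active={job_B:*/2, job_D:*/14}
Op 9: register job_B */8 -> active={job_B:*/8, job_D:*/14}
Op 10: unregister job_B -> active={job_D:*/14}
Op 11: register job_D */13 -> active={job_D:*/13}
  job_D: interval 13, next fire after T=160 is 169
Earliest fire time = 169 (job job_D)

Answer: 169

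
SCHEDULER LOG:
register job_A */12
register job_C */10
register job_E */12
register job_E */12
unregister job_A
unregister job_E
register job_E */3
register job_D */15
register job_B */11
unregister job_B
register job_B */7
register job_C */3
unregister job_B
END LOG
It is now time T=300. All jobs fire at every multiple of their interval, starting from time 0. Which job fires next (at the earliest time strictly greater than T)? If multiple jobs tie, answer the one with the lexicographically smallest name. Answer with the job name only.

Op 1: register job_A */12 -> active={job_A:*/12}
Op 2: register job_C */10 -> active={job_A:*/12, job_C:*/10}
Op 3: register job_E */12 -> active={job_A:*/12, job_C:*/10, job_E:*/12}
Op 4: register job_E */12 -> active={job_A:*/12, job_C:*/10, job_E:*/12}
Op 5: unregister job_A -> active={job_C:*/10, job_E:*/12}
Op 6: unregister job_E -> active={job_C:*/10}
Op 7: register job_E */3 -> active={job_C:*/10, job_E:*/3}
Op 8: register job_D */15 -> active={job_C:*/10, job_D:*/15, job_E:*/3}
Op 9: register job_B */11 -> active={job_B:*/11, job_C:*/10, job_D:*/15, job_E:*/3}
Op 10: unregister job_B -> active={job_C:*/10, job_D:*/15, job_E:*/3}
Op 11: register job_B */7 -> active={job_B:*/7, job_C:*/10, job_D:*/15, job_E:*/3}
Op 12: register job_C */3 -> active={job_B:*/7, job_C:*/3, job_D:*/15, job_E:*/3}
Op 13: unregister job_B -> active={job_C:*/3, job_D:*/15, job_E:*/3}
  job_C: interval 3, next fire after T=300 is 303
  job_D: interval 15, next fire after T=300 is 315
  job_E: interval 3, next fire after T=300 is 303
Earliest = 303, winner (lex tiebreak) = job_C

Answer: job_C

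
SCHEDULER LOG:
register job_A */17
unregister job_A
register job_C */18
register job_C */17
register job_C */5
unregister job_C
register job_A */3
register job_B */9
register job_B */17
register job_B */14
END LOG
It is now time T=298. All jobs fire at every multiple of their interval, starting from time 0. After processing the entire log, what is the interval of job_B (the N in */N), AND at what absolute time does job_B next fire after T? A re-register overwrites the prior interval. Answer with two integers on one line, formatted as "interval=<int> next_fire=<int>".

Answer: interval=14 next_fire=308

Derivation:
Op 1: register job_A */17 -> active={job_A:*/17}
Op 2: unregister job_A -> active={}
Op 3: register job_C */18 -> active={job_C:*/18}
Op 4: register job_C */17 -> active={job_C:*/17}
Op 5: register job_C */5 -> active={job_C:*/5}
Op 6: unregister job_C -> active={}
Op 7: register job_A */3 -> active={job_A:*/3}
Op 8: register job_B */9 -> active={job_A:*/3, job_B:*/9}
Op 9: register job_B */17 -> active={job_A:*/3, job_B:*/17}
Op 10: register job_B */14 -> active={job_A:*/3, job_B:*/14}
Final interval of job_B = 14
Next fire of job_B after T=298: (298//14+1)*14 = 308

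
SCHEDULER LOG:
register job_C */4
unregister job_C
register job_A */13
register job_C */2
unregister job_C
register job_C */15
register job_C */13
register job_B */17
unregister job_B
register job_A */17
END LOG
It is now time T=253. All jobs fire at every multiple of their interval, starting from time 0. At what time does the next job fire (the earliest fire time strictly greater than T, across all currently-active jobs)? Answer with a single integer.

Answer: 255

Derivation:
Op 1: register job_C */4 -> active={job_C:*/4}
Op 2: unregister job_C -> active={}
Op 3: register job_A */13 -> active={job_A:*/13}
Op 4: register job_C */2 -> active={job_A:*/13, job_C:*/2}
Op 5: unregister job_C -> active={job_A:*/13}
Op 6: register job_C */15 -> active={job_A:*/13, job_C:*/15}
Op 7: register job_C */13 -> active={job_A:*/13, job_C:*/13}
Op 8: register job_B */17 -> active={job_A:*/13, job_B:*/17, job_C:*/13}
Op 9: unregister job_B -> active={job_A:*/13, job_C:*/13}
Op 10: register job_A */17 -> active={job_A:*/17, job_C:*/13}
  job_A: interval 17, next fire after T=253 is 255
  job_C: interval 13, next fire after T=253 is 260
Earliest fire time = 255 (job job_A)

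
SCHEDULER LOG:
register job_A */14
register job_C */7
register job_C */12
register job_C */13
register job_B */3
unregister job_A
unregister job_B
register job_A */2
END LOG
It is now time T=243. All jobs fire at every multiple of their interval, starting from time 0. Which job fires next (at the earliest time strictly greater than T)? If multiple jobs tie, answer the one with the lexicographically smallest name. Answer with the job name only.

Answer: job_A

Derivation:
Op 1: register job_A */14 -> active={job_A:*/14}
Op 2: register job_C */7 -> active={job_A:*/14, job_C:*/7}
Op 3: register job_C */12 -> active={job_A:*/14, job_C:*/12}
Op 4: register job_C */13 -> active={job_A:*/14, job_C:*/13}
Op 5: register job_B */3 -> active={job_A:*/14, job_B:*/3, job_C:*/13}
Op 6: unregister job_A -> active={job_B:*/3, job_C:*/13}
Op 7: unregister job_B -> active={job_C:*/13}
Op 8: register job_A */2 -> active={job_A:*/2, job_C:*/13}
  job_A: interval 2, next fire after T=243 is 244
  job_C: interval 13, next fire after T=243 is 247
Earliest = 244, winner (lex tiebreak) = job_A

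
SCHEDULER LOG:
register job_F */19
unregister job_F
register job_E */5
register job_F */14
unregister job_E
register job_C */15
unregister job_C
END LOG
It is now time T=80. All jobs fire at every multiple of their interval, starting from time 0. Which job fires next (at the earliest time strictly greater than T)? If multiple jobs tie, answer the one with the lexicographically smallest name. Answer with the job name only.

Op 1: register job_F */19 -> active={job_F:*/19}
Op 2: unregister job_F -> active={}
Op 3: register job_E */5 -> active={job_E:*/5}
Op 4: register job_F */14 -> active={job_E:*/5, job_F:*/14}
Op 5: unregister job_E -> active={job_F:*/14}
Op 6: register job_C */15 -> active={job_C:*/15, job_F:*/14}
Op 7: unregister job_C -> active={job_F:*/14}
  job_F: interval 14, next fire after T=80 is 84
Earliest = 84, winner (lex tiebreak) = job_F

Answer: job_F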